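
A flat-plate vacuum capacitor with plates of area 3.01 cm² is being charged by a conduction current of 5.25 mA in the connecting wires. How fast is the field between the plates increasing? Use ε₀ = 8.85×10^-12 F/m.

1.97×10^12 V/(m·s)

By continuity, I_d in the gap equals the 5.25 mA flowing in the wire.
Since I_d = ε₀ A dE/dt, dE/dt = I_d/(ε₀A) = (5.25×10^-3)/((8.85×10^-12)(3.01×10^-4)) = 1.97×10^12 V/(m·s).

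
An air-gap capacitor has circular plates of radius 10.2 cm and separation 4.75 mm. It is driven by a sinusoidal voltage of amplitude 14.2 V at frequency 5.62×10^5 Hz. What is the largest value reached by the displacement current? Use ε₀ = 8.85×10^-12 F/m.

C = ε₀A/d = (8.85×10^-12)(0.03269)/(4.75×10^-3) = 6.091×10^-11 F; ω = 2πf = 3.531×10^6 rad/s.
I_d = C dV/dt, so |I_d|_max = C V₀ ω = (6.091×10^-11)(14.2)(3.531×10^6) = 3.05×10^-3 A.

3.05×10^-3 A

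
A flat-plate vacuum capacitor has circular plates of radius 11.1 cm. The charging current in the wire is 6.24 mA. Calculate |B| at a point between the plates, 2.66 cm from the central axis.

Between the plates the displacement current equals the wire current: I_d = 6.24 mA = 6.24×10^-3 A.
An Ampèrian loop of radius r encloses a fraction (r/R)² of I_d. Then B·2πr = μ₀ I_d (r/R)², giving B = μ₀ I_d r/(2πR²) = 2.69×10^-9 T.

2.69×10^-9 T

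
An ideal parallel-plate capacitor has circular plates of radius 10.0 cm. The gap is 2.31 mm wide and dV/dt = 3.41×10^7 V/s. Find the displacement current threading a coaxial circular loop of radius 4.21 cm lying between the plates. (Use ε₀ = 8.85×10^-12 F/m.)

7.27×10^-4 A

dE/dt = (dV/dt)/d = 1.476×10^10 V/(m·s); I_d = ε₀(πR²)(dE/dt) = (8.85×10^-12)(0.03142)(1.476×10^10) = 4.104×10^-3 A.
Since J_d is uniform, the enclosed fraction is (r/R)² = 0.1772, giving I_d,enc = 7.27×10^-4 A.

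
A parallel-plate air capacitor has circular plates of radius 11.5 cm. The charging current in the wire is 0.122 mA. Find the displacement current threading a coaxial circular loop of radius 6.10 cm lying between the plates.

No conduction current crosses the gap, so I_d there equals the 1.22×10^-4 A in the leads.
The field is uniform, so I_d,enc = I_d (r/R)² = (1.22×10^-4)(6.10/11.5)² = 3.43×10^-5 A.

3.43×10^-5 A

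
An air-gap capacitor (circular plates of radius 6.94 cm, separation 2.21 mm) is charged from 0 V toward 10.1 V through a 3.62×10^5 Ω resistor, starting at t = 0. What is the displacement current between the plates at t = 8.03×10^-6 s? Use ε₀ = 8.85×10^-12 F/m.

C = ε₀A/d = (8.85×10^-12)(0.01513)/(2.21×10^-3) = 6.059×10^-11 F and τ = RC = 2.193×10^-5 s. I_d in the gap equals the RC charging current.
I_d(t) = (V₀/R) e^(−t/τ) = 2.790×10^-5 · e^(−0.3662) = 1.93×10^-5 A.

1.93×10^-5 A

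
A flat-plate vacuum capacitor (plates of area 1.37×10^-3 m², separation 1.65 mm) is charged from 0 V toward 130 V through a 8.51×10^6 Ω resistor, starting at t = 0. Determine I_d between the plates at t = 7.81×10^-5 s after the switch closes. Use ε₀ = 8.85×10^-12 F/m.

4.38×10^-6 A

C = ε₀A/d = (8.85×10^-12)(1.37×10^-3)/(1.65×10^-3) = 7.348×10^-12 F and τ = RC = 6.253×10^-5 s. I_d in the gap equals the RC charging current.
I_d(t) = (V₀/R) e^(−t/τ) = 1.528×10^-5 · e^(−1.249) = 4.38×10^-6 A.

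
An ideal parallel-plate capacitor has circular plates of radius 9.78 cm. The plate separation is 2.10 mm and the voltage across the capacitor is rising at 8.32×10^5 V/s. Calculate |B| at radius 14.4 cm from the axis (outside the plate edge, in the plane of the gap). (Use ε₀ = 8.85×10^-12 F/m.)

dE/dt = (dV/dt)/d = 3.962×10^8 V/(m·s); I_d = ε₀(πR²)(dE/dt) = (8.85×10^-12)(0.03005)(3.962×10^8) = 1.054×10^-4 A.
Outside the plates the loop encloses all of I_d, so B·2πr = μ₀ I_d and B = 1.46×10^-10 T.

1.46×10^-10 T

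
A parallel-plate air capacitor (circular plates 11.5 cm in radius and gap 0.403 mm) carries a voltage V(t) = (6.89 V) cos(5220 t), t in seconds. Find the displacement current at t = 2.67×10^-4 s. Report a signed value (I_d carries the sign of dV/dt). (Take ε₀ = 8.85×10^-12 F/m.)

dV/dt = (6.89)(5220)·−sin(1.39374) = -3.540×10^4 V/s.
I_d = C dV/dt with C = ε₀A/d = (8.85×10^-12)(0.04155)/(4.03×10^-4) = 9.125×10^-10 F, so I_d = (9.125×10^-10)(-3.540×10^4) = -3.23×10^-5 A.

-3.23×10^-5 A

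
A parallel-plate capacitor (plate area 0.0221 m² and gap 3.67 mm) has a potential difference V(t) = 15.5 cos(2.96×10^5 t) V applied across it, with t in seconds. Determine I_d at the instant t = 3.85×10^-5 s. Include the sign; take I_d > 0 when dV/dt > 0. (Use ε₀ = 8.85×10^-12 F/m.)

dV/dt = (15.5)(2.96×10^5)·−sin(11.396) = 4.225×10^6 V/s.
I_d = C dV/dt with C = ε₀A/d = (8.85×10^-12)(0.0221)/(3.67×10^-3) = 5.329×10^-11 F, so I_d = (5.329×10^-11)(4.225×10^6) = 2.25×10^-4 A.

2.25×10^-4 A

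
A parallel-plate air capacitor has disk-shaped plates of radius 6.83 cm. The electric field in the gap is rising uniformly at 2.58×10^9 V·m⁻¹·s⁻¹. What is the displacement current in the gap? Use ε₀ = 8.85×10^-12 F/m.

I_d = ε₀ A (dE/dt) = (8.85×10^-12)(0.01466 m²)(2.58×10^9) = 3.35×10^-4 A.

3.35×10^-4 A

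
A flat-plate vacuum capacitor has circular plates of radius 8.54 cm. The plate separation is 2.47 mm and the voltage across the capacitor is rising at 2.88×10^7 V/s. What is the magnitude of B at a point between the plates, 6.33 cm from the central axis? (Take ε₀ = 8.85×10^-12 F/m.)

4.10×10^-9 T

I_d = C dV/dt with C = ε₀πR²/d = 8.209×10^-11 F, so I_d = (8.209×10^-11)(2.88×10^7) = 2.364×10^-3 A.
For r < R the Ampère–Maxwell law gives B(2πr) = μ₀ I_d (r²/R²), so B = μ₀ I_d r/(2πR²) = (4π×10^-7)(2.364×10^-3)(0.0633)/(2π·0.0854²) = 4.10×10^-9 T.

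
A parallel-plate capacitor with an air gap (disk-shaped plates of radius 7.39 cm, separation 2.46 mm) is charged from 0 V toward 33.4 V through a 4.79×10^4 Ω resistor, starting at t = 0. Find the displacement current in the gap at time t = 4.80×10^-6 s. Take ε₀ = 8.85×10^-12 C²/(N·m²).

C = ε₀A/d = (8.85×10^-12)(0.01716)/(2.46×10^-3) = 6.173×10^-11 F and τ = RC = 2.957×10^-6 s. I_d in the gap equals the RC charging current.
I_d(t) = (V₀/R) e^(−t/τ) = 6.973×10^-4 · e^(−1.623) = 1.38×10^-4 A.

1.38×10^-4 A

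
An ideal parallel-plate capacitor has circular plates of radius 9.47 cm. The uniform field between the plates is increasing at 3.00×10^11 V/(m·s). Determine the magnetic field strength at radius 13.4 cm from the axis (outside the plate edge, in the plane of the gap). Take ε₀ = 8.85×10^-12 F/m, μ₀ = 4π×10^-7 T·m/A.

Through the whole plate area (πR² = 0.02817 m²), I_d = ε₀ πR² dE/dt = 0.07479 A.
Outside the plates the loop encloses all of I_d, so B·2πr = μ₀ I_d and B = 1.12×10^-7 T.

1.12×10^-7 T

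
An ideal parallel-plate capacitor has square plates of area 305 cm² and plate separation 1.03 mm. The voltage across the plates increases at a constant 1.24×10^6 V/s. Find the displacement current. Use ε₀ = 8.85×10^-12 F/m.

The field between the plates is E = V/d, so dE/dt = (1.24×10^6)/(1.03×10^-3 m) = 1.204×10^9 V/(m·s).
I_d = ε₀ A (dE/dt) = (8.85×10^-12)(0.0305)(1.204×10^9) = 3.25×10^-4 A.

3.25×10^-4 A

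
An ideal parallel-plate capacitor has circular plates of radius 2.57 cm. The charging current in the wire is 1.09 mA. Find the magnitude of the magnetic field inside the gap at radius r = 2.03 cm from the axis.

6.70×10^-9 T

By continuity the displacement current in the gap matches the conduction current: I_d = 1.09×10^-3 A.
For r < R the Ampère–Maxwell law gives B(2πr) = μ₀ I_d (r²/R²), so B = μ₀ I_d r/(2πR²) = (4π×10^-7)(1.09×10^-3)(0.0203)/(2π·0.0257²) = 6.70×10^-9 T.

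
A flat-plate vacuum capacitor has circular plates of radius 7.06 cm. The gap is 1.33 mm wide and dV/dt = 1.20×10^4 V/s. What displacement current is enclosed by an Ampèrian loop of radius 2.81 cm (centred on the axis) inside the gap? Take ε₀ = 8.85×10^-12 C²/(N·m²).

1.98×10^-7 A

With E = V/d, dE/dt = 9.023×10^6 V/(m·s) and πR² = 0.01566 m², giving I_d = ε₀ πR² dE/dt = 1.251×10^-6 A.
Since J_d is uniform, the enclosed fraction is (r/R)² = 0.1584, giving I_d,enc = 1.98×10^-7 A.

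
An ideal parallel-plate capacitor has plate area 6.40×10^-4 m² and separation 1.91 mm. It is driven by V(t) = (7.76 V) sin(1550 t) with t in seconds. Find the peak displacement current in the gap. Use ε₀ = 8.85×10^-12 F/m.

3.57×10^-8 A

C = ε₀A/d = (8.85×10^-12)(6.40×10^-4)/(1.91×10^-3) = 2.965×10^-12 F; ω = 1550 rad/s.
I_d = C dV/dt, so |I_d|_max = C V₀ ω = (2.965×10^-12)(7.76)(1550) = 3.57×10^-8 A.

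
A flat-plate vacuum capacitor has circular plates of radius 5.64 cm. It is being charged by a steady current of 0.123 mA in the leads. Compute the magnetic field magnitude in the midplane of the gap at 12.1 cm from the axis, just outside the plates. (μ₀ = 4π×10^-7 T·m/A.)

2.03×10^-10 T

By continuity the displacement current in the gap matches the conduction current: I_d = 1.23×10^-4 A.
For r ≥ R the full I_d is enclosed: B = μ₀ I_d/(2πr) = (4π×10^-7)(1.23×10^-4)/(2π·0.121) = 2.03×10^-10 T.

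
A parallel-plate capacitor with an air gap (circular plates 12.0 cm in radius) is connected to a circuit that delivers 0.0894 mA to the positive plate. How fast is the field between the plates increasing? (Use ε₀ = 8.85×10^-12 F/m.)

Charge continuity gives I_d = I = 8.94×10^-5 A between the plates.
Then dE/dt = I_d/(ε₀A) = 2.23×10^8 V/(m·s).

2.23×10^8 V/(m·s)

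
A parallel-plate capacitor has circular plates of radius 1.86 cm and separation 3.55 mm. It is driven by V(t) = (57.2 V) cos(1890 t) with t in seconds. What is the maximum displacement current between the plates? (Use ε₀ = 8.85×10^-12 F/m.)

2.93×10^-7 A

The displacement current equals the conduction current C dV/dt, which peaks at C V₀ ω.
With C = ε₀A/d = (8.85×10^-12)(1.087×10^-3)/(3.55×10^-3) = 2.710×10^-12 F and ω = 1890 rad/s, I_d,max = (2.710×10^-12)(57.2)(1890) = 2.93×10^-7 A.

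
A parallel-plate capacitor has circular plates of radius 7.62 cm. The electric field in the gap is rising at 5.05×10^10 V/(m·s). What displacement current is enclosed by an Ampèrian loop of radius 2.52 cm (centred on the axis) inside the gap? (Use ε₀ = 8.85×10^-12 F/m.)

Total displacement current: I_d = ε₀(πR²)(dE/dt) = (8.85×10^-12)(0.01824)(5.05×10^10) = 8.152×10^-3 A.
The field is uniform, so I_d,enc = I_d (r/R)² = (8.152×10^-3)(2.52/7.62)² = 8.92×10^-4 A.

8.92×10^-4 A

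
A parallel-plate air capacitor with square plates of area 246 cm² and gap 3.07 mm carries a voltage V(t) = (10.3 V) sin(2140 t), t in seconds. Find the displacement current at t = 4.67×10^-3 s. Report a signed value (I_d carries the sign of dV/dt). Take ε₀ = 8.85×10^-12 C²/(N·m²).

dV/dt = (10.3)(2140)·cos(9.9938) = -1.857×10^4 V/s.
I_d = C dV/dt with C = ε₀A/d = (8.85×10^-12)(0.0246)/(3.07×10^-3) = 7.092×10^-11 F, so I_d = (7.092×10^-11)(-1.857×10^4) = -1.32×10^-6 A.

-1.32×10^-6 A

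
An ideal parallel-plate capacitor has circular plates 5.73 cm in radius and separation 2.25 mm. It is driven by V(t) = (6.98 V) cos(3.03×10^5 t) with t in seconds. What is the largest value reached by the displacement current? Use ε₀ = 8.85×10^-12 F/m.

The displacement current equals the conduction current C dV/dt, which peaks at C V₀ ω.
With C = ε₀A/d = (8.85×10^-12)(0.01031)/(2.25×10^-3) = 4.055×10^-11 F and ω = 3.03×10^5 rad/s, I_d,max = (4.055×10^-11)(6.98)(3.03×10^5) = 8.58×10^-5 A.

8.58×10^-5 A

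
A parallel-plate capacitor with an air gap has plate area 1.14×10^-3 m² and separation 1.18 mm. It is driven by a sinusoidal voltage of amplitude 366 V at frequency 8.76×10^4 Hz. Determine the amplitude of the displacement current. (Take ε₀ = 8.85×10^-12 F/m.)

1.72×10^-3 A

The displacement current equals the conduction current C dV/dt, which peaks at C V₀ ω.
With C = ε₀A/d = (8.85×10^-12)(1.14×10^-3)/(1.18×10^-3) = 8.550×10^-12 F and ω = 2πf = 5.504×10^5 rad/s, I_d,max = (8.550×10^-12)(366)(5.504×10^5) = 1.72×10^-3 A.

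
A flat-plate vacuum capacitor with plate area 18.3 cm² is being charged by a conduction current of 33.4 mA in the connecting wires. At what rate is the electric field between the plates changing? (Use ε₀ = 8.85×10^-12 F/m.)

Charge continuity gives I_d = I = 0.0334 A between the plates.
Then dE/dt = I_d/(ε₀A) = 2.06×10^12 V/(m·s).

2.06×10^12 V/(m·s)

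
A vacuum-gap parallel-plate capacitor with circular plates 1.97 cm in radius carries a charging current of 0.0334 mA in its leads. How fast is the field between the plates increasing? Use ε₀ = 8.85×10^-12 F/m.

Charge continuity gives I_d = I = 3.34×10^-5 A between the plates.
Then dE/dt = I_d/(ε₀A) = 3.10×10^9 V/(m·s).

3.10×10^9 V/(m·s)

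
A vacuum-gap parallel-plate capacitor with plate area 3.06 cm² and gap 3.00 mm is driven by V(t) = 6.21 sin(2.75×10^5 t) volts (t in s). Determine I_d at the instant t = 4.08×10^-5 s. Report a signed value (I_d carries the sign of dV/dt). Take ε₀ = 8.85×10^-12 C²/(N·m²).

3.43×10^-7 A

C = ε₀A/d = (8.85×10^-12)(3.06×10^-4)/(3.00×10^-3) = 9.027×10^-13 F. dV/dt = V₀ω·cos(ωt); at ωt = 11.22 rad this factor is 0.2225.
I_d = C dV/dt = (9.027×10^-13)(6.21)(2.75×10^5)(0.2225) = 3.43×10^-7 A.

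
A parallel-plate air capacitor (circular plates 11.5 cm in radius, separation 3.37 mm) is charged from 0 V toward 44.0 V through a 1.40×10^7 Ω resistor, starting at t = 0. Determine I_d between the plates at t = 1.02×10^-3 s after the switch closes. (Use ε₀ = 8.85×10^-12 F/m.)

1.61×10^-6 A

With C = ε₀A/d = (8.85×10^-12)(0.04155)/(3.37×10^-3) = 1.091×10^-10 F, the time constant is τ = RC = 1.527×10^-3 s, so t/τ = 0.6680 and e^(−t/τ) = 0.5127.
I_d = I_cond = (V₀/R) e^(−t/τ) = (3.143×10^-6)(0.5127) = 1.61×10^-6 A.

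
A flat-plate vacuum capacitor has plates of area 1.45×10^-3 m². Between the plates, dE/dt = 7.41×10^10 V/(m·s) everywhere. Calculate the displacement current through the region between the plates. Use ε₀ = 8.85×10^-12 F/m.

I_d = ε₀ A (dE/dt) = (8.85×10^-12)(1.45×10^-3 m²)(7.41×10^10) = 9.51×10^-4 A.

9.51×10^-4 A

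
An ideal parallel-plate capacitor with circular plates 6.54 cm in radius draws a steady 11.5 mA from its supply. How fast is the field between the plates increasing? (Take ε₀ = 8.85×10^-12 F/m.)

Charge continuity gives I_d = I = 0.0115 A between the plates.
Since I_d = ε₀ A dE/dt, dE/dt = I_d/(ε₀A) = (0.0115)/((8.85×10^-12)(0.01344)) = 9.67×10^10 V/(m·s).

9.67×10^10 V/(m·s)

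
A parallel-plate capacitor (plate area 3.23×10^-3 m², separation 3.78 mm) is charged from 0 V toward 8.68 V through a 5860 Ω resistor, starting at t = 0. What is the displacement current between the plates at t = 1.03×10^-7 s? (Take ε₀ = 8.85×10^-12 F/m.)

1.45×10^-4 A

C = ε₀A/d = (8.85×10^-12)(3.23×10^-3)/(3.78×10^-3) = 7.562×10^-12 F, so τ = RC = 4.431×10^-8 s.
The conduction current is I(t) = (V₀/R) e^(−t/τ), and the displacement current between the plates equals it.
t/τ = 2.325; I_d = (8.68/5860) · e^(−2.325) = (1.481×10^-3)(0.09778) = 1.45×10^-4 A.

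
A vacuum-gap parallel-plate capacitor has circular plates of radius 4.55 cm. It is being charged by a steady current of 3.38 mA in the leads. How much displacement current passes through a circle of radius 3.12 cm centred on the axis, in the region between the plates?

1.59×10^-3 A

No conduction current crosses the gap, so I_d there equals the 3.38×10^-3 A in the leads.
Since J_d is uniform, the enclosed fraction is (r/R)² = 0.4702, giving I_d,enc = 1.59×10^-3 A.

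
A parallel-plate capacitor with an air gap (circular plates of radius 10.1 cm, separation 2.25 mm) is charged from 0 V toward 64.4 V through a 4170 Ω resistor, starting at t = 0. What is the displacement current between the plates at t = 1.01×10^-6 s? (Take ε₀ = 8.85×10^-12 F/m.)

With C = ε₀A/d = (8.85×10^-12)(0.03205)/(2.25×10^-3) = 1.261×10^-10 F, the time constant is τ = RC = 5.258×10^-7 s, so t/τ = 1.921 and e^(−t/τ) = 0.1465.
I_d = I_cond = (V₀/R) e^(−t/τ) = (0.01544)(0.1465) = 2.26×10^-3 A.

2.26×10^-3 A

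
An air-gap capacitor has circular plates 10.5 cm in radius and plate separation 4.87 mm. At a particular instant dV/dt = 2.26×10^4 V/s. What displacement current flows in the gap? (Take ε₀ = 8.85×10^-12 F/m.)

1.42×10^-6 A

The field between the plates is E = V/d, so dE/dt = (2.26×10^4)/(4.87×10^-3 m) = 4.641×10^6 V/(m·s).
I_d = ε₀ A (dE/dt) = (8.85×10^-12)(0.03464)(4.641×10^6) = 1.42×10^-6 A.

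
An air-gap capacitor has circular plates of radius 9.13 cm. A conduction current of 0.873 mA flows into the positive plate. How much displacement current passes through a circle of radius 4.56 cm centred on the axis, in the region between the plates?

Between the plates the displacement current equals the wire current: I_d = 0.873 mA = 8.73×10^-4 A.
Through an area πr² the displacement current is I_d·(πr²/πR²) = I_d (r/R)² = 2.18×10^-4 A.

2.18×10^-4 A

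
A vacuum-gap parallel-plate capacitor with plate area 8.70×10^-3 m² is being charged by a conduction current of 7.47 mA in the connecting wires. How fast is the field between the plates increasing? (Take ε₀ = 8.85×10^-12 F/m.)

9.70×10^10 V/(m·s)

The displacement current between the plates equals the conduction current, I_d = 7.47 mA.
Since I_d = ε₀ A dE/dt, dE/dt = I_d/(ε₀A) = (7.47×10^-3)/((8.85×10^-12)(8.70×10^-3)) = 9.70×10^10 V/(m·s).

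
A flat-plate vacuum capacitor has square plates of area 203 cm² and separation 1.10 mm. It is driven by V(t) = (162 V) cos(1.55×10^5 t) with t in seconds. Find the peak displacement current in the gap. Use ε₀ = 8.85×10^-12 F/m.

C = ε₀A/d = (8.85×10^-12)(0.0203)/(1.10×10^-3) = 1.633×10^-10 F; ω = 1.55×10^5 rad/s.
I_d = C dV/dt, so |I_d|_max = C V₀ ω = (1.633×10^-10)(162)(1.55×10^5) = 4.10×10^-3 A.

4.10×10^-3 A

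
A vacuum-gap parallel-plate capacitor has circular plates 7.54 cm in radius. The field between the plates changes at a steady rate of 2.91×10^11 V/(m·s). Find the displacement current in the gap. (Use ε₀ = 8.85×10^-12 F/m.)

With a uniform field, Φ_E = EA, so I_d = ε₀ A dE/dt = 0.0460 A.

0.0460 A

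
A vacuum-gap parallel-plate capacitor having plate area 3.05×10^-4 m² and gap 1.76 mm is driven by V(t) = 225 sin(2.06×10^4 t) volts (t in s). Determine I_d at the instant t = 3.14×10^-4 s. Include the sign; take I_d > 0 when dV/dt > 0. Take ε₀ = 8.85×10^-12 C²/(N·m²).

dV/dt = (225)(2.06×10^4)·cos(6.4684) = 4.556×10^6 V/s.
I_d = C dV/dt with C = ε₀A/d = (8.85×10^-12)(3.05×10^-4)/(1.76×10^-3) = 1.534×10^-12 F, so I_d = (1.534×10^-12)(4.556×10^6) = 6.99×10^-6 A.

6.99×10^-6 A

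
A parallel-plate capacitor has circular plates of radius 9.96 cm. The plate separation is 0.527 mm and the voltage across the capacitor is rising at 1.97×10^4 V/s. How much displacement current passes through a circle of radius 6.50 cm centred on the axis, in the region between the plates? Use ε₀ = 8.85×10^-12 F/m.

4.39×10^-6 A

I_d = C dV/dt with C = ε₀πR²/d = 5.234×10^-10 F, so I_d = (5.234×10^-10)(1.97×10^4) = 1.031×10^-5 A.
Through an area πr² the displacement current is I_d·(πr²/πR²) = I_d (r/R)² = 4.39×10^-6 A.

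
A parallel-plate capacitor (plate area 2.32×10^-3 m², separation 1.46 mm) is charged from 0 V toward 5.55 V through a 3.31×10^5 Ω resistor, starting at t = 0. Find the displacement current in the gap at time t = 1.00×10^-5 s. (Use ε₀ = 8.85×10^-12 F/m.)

1.96×10^-6 A

C = ε₀A/d = (8.85×10^-12)(2.32×10^-3)/(1.46×10^-3) = 1.406×10^-11 F, so τ = RC = 4.654×10^-6 s.
The conduction current is I(t) = (V₀/R) e^(−t/τ), and the displacement current between the plates equals it.
t/τ = 2.149; I_d = (5.55/3.31×10^5) · e^(−2.149) = (1.677×10^-5)(0.1166) = 1.96×10^-6 A.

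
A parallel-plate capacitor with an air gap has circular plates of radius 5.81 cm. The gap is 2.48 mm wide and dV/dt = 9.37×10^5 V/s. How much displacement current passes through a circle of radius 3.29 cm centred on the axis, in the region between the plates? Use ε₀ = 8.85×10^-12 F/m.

dE/dt = (dV/dt)/d = 3.778×10^8 V/(m·s); I_d = ε₀(πR²)(dE/dt) = (8.85×10^-12)(0.01060)(3.778×10^8) = 3.544×10^-5 A.
Since J_d is uniform, the enclosed fraction is (r/R)² = 0.3207, giving I_d,enc = 1.14×10^-5 A.

1.14×10^-5 A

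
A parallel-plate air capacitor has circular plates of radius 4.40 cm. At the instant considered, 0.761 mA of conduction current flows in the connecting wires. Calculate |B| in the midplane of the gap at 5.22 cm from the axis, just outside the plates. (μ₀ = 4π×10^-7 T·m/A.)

By continuity the displacement current in the gap matches the conduction current: I_d = 7.61×10^-4 A.
Outside the plates the loop encloses all of I_d, so B·2πr = μ₀ I_d and B = 2.92×10^-9 T.

2.92×10^-9 T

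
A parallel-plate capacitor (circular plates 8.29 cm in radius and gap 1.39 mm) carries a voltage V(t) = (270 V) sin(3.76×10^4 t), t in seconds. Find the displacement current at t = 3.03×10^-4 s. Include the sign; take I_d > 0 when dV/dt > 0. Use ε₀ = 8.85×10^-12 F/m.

C = ε₀A/d = (8.85×10^-12)(0.02159)/(1.39×10^-3) = 1.375×10^-10 F. dV/dt = V₀ω·cos(ωt); at ωt = 11.3928 rad this factor is 0.3869.
I_d = C dV/dt = (1.375×10^-10)(270)(3.76×10^4)(0.3869) = 5.40×10^-4 A.

5.40×10^-4 A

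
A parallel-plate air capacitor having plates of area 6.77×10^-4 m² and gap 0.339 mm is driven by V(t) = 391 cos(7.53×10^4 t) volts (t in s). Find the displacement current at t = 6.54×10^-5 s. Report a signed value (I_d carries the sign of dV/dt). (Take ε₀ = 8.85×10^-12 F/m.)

C = ε₀A/d = (8.85×10^-12)(6.77×10^-4)/(3.39×10^-4) = 1.767×10^-11 F. dV/dt = V₀ω·−sin(ωt); at ωt = 4.92462 rad this factor is 0.9776.
I_d = C dV/dt = (1.767×10^-11)(391)(7.53×10^4)(0.9776) = 5.09×10^-4 A.

5.09×10^-4 A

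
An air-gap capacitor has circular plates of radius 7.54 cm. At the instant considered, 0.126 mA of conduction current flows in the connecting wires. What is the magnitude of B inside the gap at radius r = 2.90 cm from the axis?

By continuity the displacement current in the gap matches the conduction current: I_d = 1.26×10^-4 A.
An Ampèrian loop of radius r encloses a fraction (r/R)² of I_d. Then B·2πr = μ₀ I_d (r/R)², giving B = μ₀ I_d r/(2πR²) = 1.29×10^-10 T.

1.29×10^-10 T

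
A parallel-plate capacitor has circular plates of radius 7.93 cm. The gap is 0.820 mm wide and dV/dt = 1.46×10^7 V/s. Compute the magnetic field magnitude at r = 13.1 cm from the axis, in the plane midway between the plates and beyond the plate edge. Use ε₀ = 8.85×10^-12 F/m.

4.75×10^-9 T

With E = V/d, dE/dt = 1.780×10^10 V/(m·s) and πR² = 0.01976 m², giving I_d = ε₀ πR² dE/dt = 3.113×10^-3 A.
Outside the plates the loop encloses all of I_d, so B·2πr = μ₀ I_d and B = 4.75×10^-9 T.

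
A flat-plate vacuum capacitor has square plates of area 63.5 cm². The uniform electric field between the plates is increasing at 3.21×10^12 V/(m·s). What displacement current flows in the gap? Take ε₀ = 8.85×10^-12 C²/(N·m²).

I_d = ε₀ A (dE/dt) = (8.85×10^-12)(6.35×10^-3 m²)(3.21×10^12) = 0.180 A.

0.180 A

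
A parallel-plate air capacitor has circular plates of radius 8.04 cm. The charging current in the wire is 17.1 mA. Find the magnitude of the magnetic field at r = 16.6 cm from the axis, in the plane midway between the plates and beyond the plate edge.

2.06×10^-8 T

No conduction current crosses the gap, so I_d there equals the 0.0171 A in the leads.
Outside the plates the loop encloses all of I_d, so B·2πr = μ₀ I_d and B = 2.06×10^-8 T.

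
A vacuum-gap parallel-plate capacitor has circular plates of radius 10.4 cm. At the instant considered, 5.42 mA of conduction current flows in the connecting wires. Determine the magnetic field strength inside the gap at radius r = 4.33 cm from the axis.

4.34×10^-9 T

By continuity the displacement current in the gap matches the conduction current: I_d = 5.42×10^-3 A.
An Ampèrian loop of radius r encloses a fraction (r/R)² of I_d. Then B·2πr = μ₀ I_d (r/R)², giving B = μ₀ I_d r/(2πR²) = 4.34×10^-9 T.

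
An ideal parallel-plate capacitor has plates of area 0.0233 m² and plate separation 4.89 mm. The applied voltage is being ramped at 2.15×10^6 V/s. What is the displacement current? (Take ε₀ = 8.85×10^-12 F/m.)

9.07×10^-5 A

C = ε₀A/d = (8.85×10^-12)(0.0233)/(4.89×10^-3) = 4.217×10^-11 F.
I_d = C dV/dt = (4.217×10^-11)(2.15×10^6) = 9.07×10^-5 A.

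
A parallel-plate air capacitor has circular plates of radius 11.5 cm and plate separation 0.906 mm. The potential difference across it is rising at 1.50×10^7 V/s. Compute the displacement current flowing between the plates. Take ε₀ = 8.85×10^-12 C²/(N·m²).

The displacement current equals the charging current C dV/dt. With C = ε₀A/d = (8.85×10^-12)(0.04155)/(9.06×10^-4) = 4.059×10^-10 F, I_d = (4.059×10^-10)(1.50×10^7) = 6.09×10^-3 A.

6.09×10^-3 A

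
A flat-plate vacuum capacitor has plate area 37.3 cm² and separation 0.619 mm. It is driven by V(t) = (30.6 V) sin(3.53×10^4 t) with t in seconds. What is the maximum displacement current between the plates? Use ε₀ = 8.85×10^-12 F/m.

5.76×10^-5 A

C = ε₀A/d = (8.85×10^-12)(3.73×10^-3)/(6.19×10^-4) = 5.333×10^-11 F; ω = 3.53×10^4 rad/s.
I_d = C dV/dt, so |I_d|_max = C V₀ ω = (5.333×10^-11)(30.6)(3.53×10^4) = 5.76×10^-5 A.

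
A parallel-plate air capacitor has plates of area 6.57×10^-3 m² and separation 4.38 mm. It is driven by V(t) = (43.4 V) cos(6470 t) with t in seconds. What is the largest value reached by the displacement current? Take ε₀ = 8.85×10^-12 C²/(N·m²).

3.73×10^-6 A

The displacement current equals the conduction current C dV/dt, which peaks at C V₀ ω.
With C = ε₀A/d = (8.85×10^-12)(6.57×10^-3)/(4.38×10^-3) = 1.328×10^-11 F and ω = 6470 rad/s, I_d,max = (1.328×10^-11)(43.4)(6470) = 3.73×10^-6 A.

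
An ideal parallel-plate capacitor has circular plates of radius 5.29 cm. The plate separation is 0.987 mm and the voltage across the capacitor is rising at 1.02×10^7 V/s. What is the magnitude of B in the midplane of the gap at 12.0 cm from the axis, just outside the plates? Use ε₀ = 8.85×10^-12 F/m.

1.34×10^-9 T

dE/dt = (dV/dt)/d = 1.033×10^10 V/(m·s); I_d = ε₀(πR²)(dE/dt) = (8.85×10^-12)(8.791×10^-3)(1.033×10^10) = 8.037×10^-4 A.
For r ≥ R the full I_d is enclosed: B = μ₀ I_d/(2πr) = (4π×10^-7)(8.037×10^-4)/(2π·0.120) = 1.34×10^-9 T.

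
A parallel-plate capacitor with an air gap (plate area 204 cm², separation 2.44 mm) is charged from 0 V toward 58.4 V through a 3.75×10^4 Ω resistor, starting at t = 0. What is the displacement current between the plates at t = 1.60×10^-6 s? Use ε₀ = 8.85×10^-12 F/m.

8.75×10^-4 A

C = ε₀A/d = (8.85×10^-12)(0.0204)/(2.44×10^-3) = 7.399×10^-11 F, so τ = RC = 2.775×10^-6 s.
The conduction current is I(t) = (V₀/R) e^(−t/τ), and the displacement current between the plates equals it.
t/τ = 0.5766; I_d = (58.4/3.75×10^4) · e^(−0.5766) = (1.557×10^-3)(0.5618) = 8.75×10^-4 A.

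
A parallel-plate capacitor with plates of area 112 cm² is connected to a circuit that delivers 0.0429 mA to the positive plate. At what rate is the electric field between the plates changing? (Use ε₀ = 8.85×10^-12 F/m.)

4.33×10^8 V/(m·s)

Charge continuity gives I_d = I = 4.29×10^-5 A between the plates.
Then dE/dt = I_d/(ε₀A) = 4.33×10^8 V/(m·s).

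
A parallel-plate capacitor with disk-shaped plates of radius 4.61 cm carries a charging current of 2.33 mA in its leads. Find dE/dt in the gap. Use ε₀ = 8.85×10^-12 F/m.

3.94×10^10 V/(m·s)

The displacement current between the plates equals the conduction current, I_d = 2.33 mA.
Then dE/dt = I_d/(ε₀A) = 3.94×10^10 V/(m·s).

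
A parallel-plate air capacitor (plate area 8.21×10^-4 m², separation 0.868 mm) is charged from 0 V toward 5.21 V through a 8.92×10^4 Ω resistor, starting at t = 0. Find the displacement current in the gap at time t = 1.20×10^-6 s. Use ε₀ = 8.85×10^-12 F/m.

C = ε₀A/d = (8.85×10^-12)(8.21×10^-4)/(8.68×10^-4) = 8.371×10^-12 F, so τ = RC = 7.467×10^-7 s.
The conduction current is I(t) = (V₀/R) e^(−t/τ), and the displacement current between the plates equals it.
t/τ = 1.607; I_d = (5.21/8.92×10^4) · e^(−1.607) = (5.841×10^-5)(0.2005) = 1.17×10^-5 A.

1.17×10^-5 A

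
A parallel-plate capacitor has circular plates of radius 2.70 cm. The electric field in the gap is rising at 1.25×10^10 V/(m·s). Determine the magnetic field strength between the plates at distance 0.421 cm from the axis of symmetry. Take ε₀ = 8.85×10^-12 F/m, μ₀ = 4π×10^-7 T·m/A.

I_d = ε₀ dΦ_E/dt = ε₀ πR² (dE/dt) = (8.85×10^-12)(2.290×10^-3)(1.25×10^10) = 2.533×10^-4 A through the full plate area.
∮B·dl = μ₀ I_d,enc with I_d,enc = I_d r²/R² = 6.158×10^-6 A; so B = μ₀ I_d,enc/(2πr) = 2.93×10^-10 T.

2.93×10^-10 T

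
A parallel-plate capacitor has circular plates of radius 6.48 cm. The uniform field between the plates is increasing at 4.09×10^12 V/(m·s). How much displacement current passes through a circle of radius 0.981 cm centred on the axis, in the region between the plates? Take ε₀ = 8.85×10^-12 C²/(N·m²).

0.0109 A

Total displacement current: I_d = ε₀(πR²)(dE/dt) = (8.85×10^-12)(0.01319)(4.09×10^12) = 0.4774 A.
The field is uniform, so I_d,enc = I_d (r/R)² = (0.4774)(0.981/6.48)² = 0.0109 A.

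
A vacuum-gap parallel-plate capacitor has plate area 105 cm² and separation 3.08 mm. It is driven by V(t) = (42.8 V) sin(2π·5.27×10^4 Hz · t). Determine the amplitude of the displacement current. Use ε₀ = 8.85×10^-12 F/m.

4.28×10^-4 A

C = ε₀A/d = (8.85×10^-12)(0.0105)/(3.08×10^-3) = 3.017×10^-11 F; ω = 2πf = 3.311×10^5 rad/s.
I_d = C dV/dt, so |I_d|_max = C V₀ ω = (3.017×10^-11)(42.8)(3.311×10^5) = 4.28×10^-4 A.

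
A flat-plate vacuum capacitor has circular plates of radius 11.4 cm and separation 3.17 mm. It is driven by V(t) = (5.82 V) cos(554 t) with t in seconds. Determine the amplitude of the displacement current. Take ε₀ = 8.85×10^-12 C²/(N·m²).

C = ε₀A/d = (8.85×10^-12)(0.04083)/(3.17×10^-3) = 1.140×10^-10 F; ω = 554 rad/s.
I_d = C dV/dt, so |I_d|_max = C V₀ ω = (1.140×10^-10)(5.82)(554) = 3.68×10^-7 A.

3.68×10^-7 A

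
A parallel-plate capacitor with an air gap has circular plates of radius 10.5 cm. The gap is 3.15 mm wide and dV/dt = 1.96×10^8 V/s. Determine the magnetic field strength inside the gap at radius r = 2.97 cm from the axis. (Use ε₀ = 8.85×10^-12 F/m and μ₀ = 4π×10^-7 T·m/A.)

1.03×10^-8 T

dE/dt = (dV/dt)/d = 6.222×10^10 V/(m·s); I_d = ε₀(πR²)(dE/dt) = (8.85×10^-12)(0.03464)(6.222×10^10) = 0.01907 A.
For r < R the Ampère–Maxwell law gives B(2πr) = μ₀ I_d (r²/R²), so B = μ₀ I_d r/(2πR²) = (4π×10^-7)(0.01907)(0.0297)/(2π·0.105²) = 1.03×10^-8 T.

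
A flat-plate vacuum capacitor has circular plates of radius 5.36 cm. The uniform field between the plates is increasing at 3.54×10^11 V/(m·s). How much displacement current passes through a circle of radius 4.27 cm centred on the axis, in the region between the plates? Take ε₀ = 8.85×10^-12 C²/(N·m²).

I_d = ε₀ dΦ_E/dt = ε₀ πR² (dE/dt) = (8.85×10^-12)(9.026×10^-3)(3.54×10^11) = 0.02828 A through the full plate area.
Since J_d is uniform, the enclosed fraction is (r/R)² = 0.6346, giving I_d,enc = 0.0179 A.

0.0179 A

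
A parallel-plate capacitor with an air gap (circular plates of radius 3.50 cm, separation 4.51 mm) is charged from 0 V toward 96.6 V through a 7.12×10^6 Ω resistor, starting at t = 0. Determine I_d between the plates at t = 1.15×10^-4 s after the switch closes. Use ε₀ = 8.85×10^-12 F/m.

With C = ε₀A/d = (8.85×10^-12)(3.848×10^-3)/(4.51×10^-3) = 7.551×10^-12 F, the time constant is τ = RC = 5.376×10^-5 s, so t/τ = 2.139 and e^(−t/τ) = 0.1178.
I_d = I_cond = (V₀/R) e^(−t/τ) = (1.357×10^-5)(0.1178) = 1.60×10^-6 A.

1.60×10^-6 A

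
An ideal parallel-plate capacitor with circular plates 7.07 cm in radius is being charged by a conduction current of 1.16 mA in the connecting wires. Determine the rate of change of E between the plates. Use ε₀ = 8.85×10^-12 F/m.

By continuity, I_d in the gap equals the 1.16 mA flowing in the wire.
Since I_d = ε₀ A dE/dt, dE/dt = I_d/(ε₀A) = (1.16×10^-3)/((8.85×10^-12)(0.01570)) = 8.35×10^9 V/(m·s).

8.35×10^9 V/(m·s)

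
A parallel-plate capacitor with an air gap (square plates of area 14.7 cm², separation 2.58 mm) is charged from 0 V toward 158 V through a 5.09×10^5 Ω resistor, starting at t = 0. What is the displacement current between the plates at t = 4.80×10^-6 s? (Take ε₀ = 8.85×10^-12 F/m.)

C = ε₀A/d = (8.85×10^-12)(1.47×10^-3)/(2.58×10^-3) = 5.042×10^-12 F, so τ = RC = 2.566×10^-6 s.
The conduction current is I(t) = (V₀/R) e^(−t/τ), and the displacement current between the plates equals it.
t/τ = 1.871; I_d = (158/5.09×10^5) · e^(−1.871) = (3.104×10^-4)(0.1540) = 4.78×10^-5 A.

4.78×10^-5 A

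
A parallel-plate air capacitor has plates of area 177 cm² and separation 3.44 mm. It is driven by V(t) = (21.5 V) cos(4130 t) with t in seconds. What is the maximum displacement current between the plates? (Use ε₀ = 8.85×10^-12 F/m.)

4.04×10^-6 A

C = ε₀A/d = (8.85×10^-12)(0.0177)/(3.44×10^-3) = 4.554×10^-11 F; ω = 4130 rad/s.
I_d = C dV/dt, so |I_d|_max = C V₀ ω = (4.554×10^-11)(21.5)(4130) = 4.04×10^-6 A.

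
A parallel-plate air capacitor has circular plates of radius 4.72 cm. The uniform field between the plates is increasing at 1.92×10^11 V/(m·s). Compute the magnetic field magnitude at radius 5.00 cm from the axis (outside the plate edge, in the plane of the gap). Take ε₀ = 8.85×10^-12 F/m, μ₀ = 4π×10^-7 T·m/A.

I_d = ε₀ dΦ_E/dt = ε₀ πR² (dE/dt) = (8.85×10^-12)(6.999×10^-3)(1.92×10^11) = 0.01189 A through the full plate area.
Outside the plates the loop encloses all of I_d, so B·2πr = μ₀ I_d and B = 4.76×10^-8 T.

4.76×10^-8 T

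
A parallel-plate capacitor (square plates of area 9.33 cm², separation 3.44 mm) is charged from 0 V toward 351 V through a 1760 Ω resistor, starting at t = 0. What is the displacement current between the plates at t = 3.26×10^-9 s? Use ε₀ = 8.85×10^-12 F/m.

With C = ε₀A/d = (8.85×10^-12)(9.33×10^-4)/(3.44×10^-3) = 2.400×10^-12 F, the time constant is τ = RC = 4.224×10^-9 s, so t/τ = 0.7718 and e^(−t/τ) = 0.4622.
I_d = I_cond = (V₀/R) e^(−t/τ) = (0.1994)(0.4622) = 0.0922 A.

0.0922 A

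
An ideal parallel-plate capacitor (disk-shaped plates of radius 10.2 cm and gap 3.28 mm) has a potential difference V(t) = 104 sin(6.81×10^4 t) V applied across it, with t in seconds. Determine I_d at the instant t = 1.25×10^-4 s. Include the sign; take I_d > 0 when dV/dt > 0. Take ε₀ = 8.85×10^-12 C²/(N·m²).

dE/dt = (V₀ω/d)·cos(ωt) with ωt = 8.5125 rad: (104)(6.81×10^4)(-0.6119)/(3.28×10^-3) = -1.321×10^9 V/(m·s).
I_d = ε₀ A dE/dt = (8.85×10^-12)(0.03269)(-1.321×10^9) = -3.82×10^-4 A.

-3.82×10^-4 A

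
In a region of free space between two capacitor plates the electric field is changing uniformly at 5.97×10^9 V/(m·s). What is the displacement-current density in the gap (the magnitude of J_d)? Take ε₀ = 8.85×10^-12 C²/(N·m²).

J_d = ε₀ ∂E/∂t, so J_d = 0.0528 A/m².

0.0528 A/m²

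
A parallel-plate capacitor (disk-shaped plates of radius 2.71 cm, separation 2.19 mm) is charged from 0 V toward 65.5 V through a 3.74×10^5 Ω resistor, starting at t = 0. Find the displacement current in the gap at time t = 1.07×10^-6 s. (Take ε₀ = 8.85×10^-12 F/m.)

C = ε₀A/d = (8.85×10^-12)(2.307×10^-3)/(2.19×10^-3) = 9.323×10^-12 F, so τ = RC = 3.487×10^-6 s.
The conduction current is I(t) = (V₀/R) e^(−t/τ), and the displacement current between the plates equals it.
t/τ = 0.3069; I_d = (65.5/3.74×10^5) · e^(−0.3069) = (1.751×10^-4)(0.7357) = 1.29×10^-4 A.

1.29×10^-4 A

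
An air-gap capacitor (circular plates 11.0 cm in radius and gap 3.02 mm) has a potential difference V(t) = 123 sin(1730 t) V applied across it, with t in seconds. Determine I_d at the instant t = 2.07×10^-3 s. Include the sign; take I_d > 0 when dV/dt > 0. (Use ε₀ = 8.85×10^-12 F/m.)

dE/dt = (V₀ω/d)·cos(ωt) with ωt = 3.5811 rad: (123)(1730)(-0.9050)/(3.02×10^-3) = -6.377×10^7 V/(m·s).
I_d = ε₀ A dE/dt = (8.85×10^-12)(0.03801)(-6.377×10^7) = -2.15×10^-5 A.

-2.15×10^-5 A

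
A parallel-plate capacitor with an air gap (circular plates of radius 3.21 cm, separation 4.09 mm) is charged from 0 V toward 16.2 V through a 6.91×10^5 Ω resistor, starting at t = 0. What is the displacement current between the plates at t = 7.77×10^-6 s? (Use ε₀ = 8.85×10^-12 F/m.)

With C = ε₀A/d = (8.85×10^-12)(3.237×10^-3)/(4.09×10^-3) = 7.004×10^-12 F, the time constant is τ = RC = 4.840×10^-6 s, so t/τ = 1.605 and e^(−t/τ) = 0.2009.
I_d = I_cond = (V₀/R) e^(−t/τ) = (2.344×10^-5)(0.2009) = 4.71×10^-6 A.

4.71×10^-6 A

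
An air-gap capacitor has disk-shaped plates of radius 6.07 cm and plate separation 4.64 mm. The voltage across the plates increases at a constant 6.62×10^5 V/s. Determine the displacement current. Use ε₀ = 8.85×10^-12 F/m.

1.46×10^-5 A

The field between the plates is E = V/d, so dE/dt = (6.62×10^5)/(4.64×10^-3 m) = 1.427×10^8 V/(m·s).
I_d = ε₀ A (dE/dt) = (8.85×10^-12)(0.01158)(1.427×10^8) = 1.46×10^-5 A.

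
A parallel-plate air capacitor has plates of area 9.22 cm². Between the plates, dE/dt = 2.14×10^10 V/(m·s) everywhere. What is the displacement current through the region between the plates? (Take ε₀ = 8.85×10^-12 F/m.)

1.75×10^-4 A

I_d = ε₀ A (dE/dt) = (8.85×10^-12)(9.22×10^-4 m²)(2.14×10^10) = 1.75×10^-4 A.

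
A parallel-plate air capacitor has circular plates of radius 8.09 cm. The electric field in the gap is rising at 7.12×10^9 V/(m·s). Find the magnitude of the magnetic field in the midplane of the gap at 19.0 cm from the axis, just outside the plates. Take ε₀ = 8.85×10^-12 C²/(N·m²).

Total displacement current: I_d = ε₀(πR²)(dE/dt) = (8.85×10^-12)(0.02056)(7.12×10^9) = 1.296×10^-3 A.
Outside the plates the loop encloses all of I_d, so B·2πr = μ₀ I_d and B = 1.36×10^-9 T.

1.36×10^-9 T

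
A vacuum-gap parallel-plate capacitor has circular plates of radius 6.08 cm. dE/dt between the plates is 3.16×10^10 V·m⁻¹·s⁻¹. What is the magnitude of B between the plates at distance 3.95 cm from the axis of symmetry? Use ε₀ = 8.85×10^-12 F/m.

I_d = ε₀ dΦ_E/dt = ε₀ πR² (dE/dt) = (8.85×10^-12)(0.01161)(3.16×10^10) = 3.247×10^-3 A through the full plate area.
An Ampèrian loop of radius r encloses a fraction (r/R)² of I_d. Then B·2πr = μ₀ I_d (r/R)², giving B = μ₀ I_d r/(2πR²) = 6.94×10^-9 T.

6.94×10^-9 T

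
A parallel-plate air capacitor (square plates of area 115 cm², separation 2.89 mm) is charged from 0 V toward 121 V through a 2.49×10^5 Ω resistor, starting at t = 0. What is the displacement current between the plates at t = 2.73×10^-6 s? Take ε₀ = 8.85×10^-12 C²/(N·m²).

C = ε₀A/d = (8.85×10^-12)(0.0115)/(2.89×10^-3) = 3.522×10^-11 F and τ = RC = 8.770×10^-6 s. I_d in the gap equals the RC charging current.
I_d(t) = (V₀/R) e^(−t/τ) = 4.859×10^-4 · e^(−0.3113) = 3.56×10^-4 A.

3.56×10^-4 A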